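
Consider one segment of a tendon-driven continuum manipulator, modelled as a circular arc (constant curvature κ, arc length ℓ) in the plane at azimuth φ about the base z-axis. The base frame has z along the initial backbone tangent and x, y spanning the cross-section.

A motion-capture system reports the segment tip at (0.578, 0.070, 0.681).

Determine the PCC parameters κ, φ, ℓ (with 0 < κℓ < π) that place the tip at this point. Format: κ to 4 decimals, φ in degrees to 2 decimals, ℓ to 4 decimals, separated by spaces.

1.4506 6.91 0.9753

ρ = √(x²+y²) = √(0.578² + 0.070²) = 0.58222
φ = atan2(y, x) mod 360° = atan2(0.070, 0.578) = 6.9053°
|p|² = ρ² + z² = 0.58222² + 0.681² = 0.80275
κ = 2ρ / |p|² = 2×0.58222 / 0.80275 = 1.45058
θ = 2·atan2(ρ, z) = 2·atan2(0.58222, 0.681) = 1.41473 rad
ℓ = θ/κ = 1.41473/1.45058 = 0.97528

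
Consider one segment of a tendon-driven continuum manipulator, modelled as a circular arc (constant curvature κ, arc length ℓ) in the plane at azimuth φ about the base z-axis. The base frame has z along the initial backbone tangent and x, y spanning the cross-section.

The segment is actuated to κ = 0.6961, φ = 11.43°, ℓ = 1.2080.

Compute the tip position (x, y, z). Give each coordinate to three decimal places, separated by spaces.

0.469 0.095 1.071

θ = κ·ℓ = 0.6961 × 1.2080 = 0.84089 rad
ρ = (1 − cos θ)/κ = (1 − 0.66680)/0.6961 = 0.47867
z = sin θ / κ = 0.74524/0.6961 = 1.07059
x = ρ cos φ = 0.47867 × cos(11.43°) = 0.46917
y = ρ sin φ = 0.47867 × sin(11.43°) = 0.09486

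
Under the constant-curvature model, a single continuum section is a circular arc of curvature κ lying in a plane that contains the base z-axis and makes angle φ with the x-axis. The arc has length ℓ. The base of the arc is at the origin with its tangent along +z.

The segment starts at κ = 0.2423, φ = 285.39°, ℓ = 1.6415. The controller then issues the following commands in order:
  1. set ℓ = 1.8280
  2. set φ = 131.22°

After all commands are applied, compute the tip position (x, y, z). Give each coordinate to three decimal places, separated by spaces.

-0.262 0.300 1.769

initial: κ=0.2423, φ=285.39°, ℓ=1.6415
cmd 1: set ℓ=1.8280 → (κ,φ,ℓ)=(0.2423,285.39°,1.8280) → tip=(0.1057,-0.3840,1.7688)
cmd 2: set φ=131.22° → (κ,φ,ℓ)=(0.2423,131.22°,1.8280) → tip=(-0.2624,0.2996,1.7688)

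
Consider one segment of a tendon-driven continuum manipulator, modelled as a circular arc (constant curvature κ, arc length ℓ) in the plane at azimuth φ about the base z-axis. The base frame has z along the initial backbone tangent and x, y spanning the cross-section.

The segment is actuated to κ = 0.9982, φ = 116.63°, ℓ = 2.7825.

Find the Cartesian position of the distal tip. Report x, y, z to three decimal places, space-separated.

-0.869 1.732 0.357

θ = κ·ℓ = 0.9982 × 2.7825 = 2.77749 rad
ρ = (1 − cos θ)/κ = (1 − -0.93444)/0.9982 = 1.93793
z = sin θ / κ = 0.35611/0.9982 = 0.35675
x = ρ cos φ = 1.93793 × cos(116.63°) = -0.86863
y = ρ sin φ = 1.93793 × sin(116.63°) = 1.73236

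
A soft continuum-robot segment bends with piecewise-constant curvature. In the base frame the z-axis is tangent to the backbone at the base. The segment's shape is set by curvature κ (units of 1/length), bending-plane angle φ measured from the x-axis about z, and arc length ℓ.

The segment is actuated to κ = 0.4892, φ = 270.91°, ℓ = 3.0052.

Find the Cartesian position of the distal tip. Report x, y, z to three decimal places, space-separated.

θ = κ·ℓ = 0.4892 × 3.0052 = 1.47014 rad
ρ = (1 − cos θ)/κ = (1 − 0.10048)/0.4892 = 1.83875
z = sin θ / κ = 0.99494/0.4892 = 2.03381
x = ρ cos φ = 1.83875 × cos(270.91°) = 0.02920
y = ρ sin φ = 1.83875 × sin(270.91°) = -1.83852

0.029 -1.839 2.034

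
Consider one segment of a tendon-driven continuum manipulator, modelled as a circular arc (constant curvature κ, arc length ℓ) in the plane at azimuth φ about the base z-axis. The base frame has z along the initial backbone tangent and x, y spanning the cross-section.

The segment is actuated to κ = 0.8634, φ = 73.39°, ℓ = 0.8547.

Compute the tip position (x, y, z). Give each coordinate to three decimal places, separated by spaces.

0.086 0.289 0.779

θ = κ·ℓ = 0.8634 × 0.8547 = 0.73795 rad
ρ = (1 − cos θ)/κ = (1 − 0.73985)/0.8634 = 0.30131
z = sin θ / κ = 0.67277/0.8634 = 0.77921
x = ρ cos φ = 0.30131 × cos(73.39°) = 0.08613
y = ρ sin φ = 0.30131 × sin(73.39°) = 0.28874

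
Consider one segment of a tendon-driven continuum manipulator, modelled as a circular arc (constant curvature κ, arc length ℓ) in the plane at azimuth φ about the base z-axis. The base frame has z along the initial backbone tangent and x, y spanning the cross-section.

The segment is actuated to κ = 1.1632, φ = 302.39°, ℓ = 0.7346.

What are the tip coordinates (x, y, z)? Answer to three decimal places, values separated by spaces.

0.158 -0.249 0.648

θ = κ·ℓ = 1.1632 × 0.7346 = 0.85449 rad
ρ = (1 − cos θ)/κ = (1 − 0.65661)/1.1632 = 0.29522
z = sin θ / κ = 0.75423/1.1632 = 0.64841
x = ρ cos φ = 0.29522 × cos(302.39°) = 0.15814
y = ρ sin φ = 0.29522 × sin(302.39°) = -0.24929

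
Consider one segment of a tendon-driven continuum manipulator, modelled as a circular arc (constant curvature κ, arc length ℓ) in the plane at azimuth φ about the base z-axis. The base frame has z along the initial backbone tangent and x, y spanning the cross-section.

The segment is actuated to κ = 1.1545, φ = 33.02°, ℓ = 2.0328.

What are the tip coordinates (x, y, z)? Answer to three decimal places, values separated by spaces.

1.235 0.803 0.618

θ = κ·ℓ = 1.1545 × 2.0328 = 2.34687 rad
ρ = (1 − cos θ)/κ = (1 − -0.70048)/1.1545 = 1.47292
z = sin θ / κ = 0.71367/1.1545 = 0.61816
x = ρ cos φ = 1.47292 × cos(33.02°) = 1.23501
y = ρ sin φ = 1.47292 × sin(33.02°) = 0.80264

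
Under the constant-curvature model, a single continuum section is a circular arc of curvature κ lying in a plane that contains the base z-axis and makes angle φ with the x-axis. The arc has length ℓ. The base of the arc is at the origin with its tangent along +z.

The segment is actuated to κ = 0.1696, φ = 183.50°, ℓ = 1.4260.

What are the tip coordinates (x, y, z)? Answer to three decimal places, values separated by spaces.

-0.171 -0.010 1.412

θ = κ·ℓ = 0.1696 × 1.4260 = 0.24185 rad
ρ = (1 − cos θ)/κ = (1 − 0.97090)/0.1696 = 0.17160
z = sin θ / κ = 0.23950/0.1696 = 1.41214
x = ρ cos φ = 0.17160 × cos(183.50°) = -0.17128
y = ρ sin φ = 0.17160 × sin(183.50°) = -0.01048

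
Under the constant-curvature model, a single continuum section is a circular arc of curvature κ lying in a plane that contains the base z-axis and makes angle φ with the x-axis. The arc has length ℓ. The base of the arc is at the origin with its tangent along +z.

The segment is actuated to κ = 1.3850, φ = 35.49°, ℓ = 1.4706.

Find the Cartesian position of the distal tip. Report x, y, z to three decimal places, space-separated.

θ = κ·ℓ = 1.3850 × 1.4706 = 2.03678 rad
ρ = (1 − cos θ)/κ = (1 − -0.44930)/1.3850 = 1.04643
z = sin θ / κ = 0.89338/1.3850 = 0.64504
x = ρ cos φ = 1.04643 × cos(35.49°) = 0.85202
y = ρ sin φ = 1.04643 × sin(35.49°) = 0.60752

0.852 0.608 0.645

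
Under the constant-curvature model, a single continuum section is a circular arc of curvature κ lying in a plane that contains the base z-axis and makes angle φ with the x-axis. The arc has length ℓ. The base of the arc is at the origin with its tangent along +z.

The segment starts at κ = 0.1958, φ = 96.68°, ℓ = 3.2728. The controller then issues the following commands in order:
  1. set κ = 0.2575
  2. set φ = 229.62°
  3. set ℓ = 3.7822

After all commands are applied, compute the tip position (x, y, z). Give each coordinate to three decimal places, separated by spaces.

-1.102 -1.296 3.212

initial: κ=0.1958, φ=96.68°, ℓ=3.2728
cmd 1: set κ=0.2575 → (κ,φ,ℓ)=(0.2575,96.68°,3.2728) → tip=(-0.1511,1.2905,2.8989)
cmd 2: set φ=229.62° → (κ,φ,ℓ)=(0.2575,229.62°,3.2728) → tip=(-0.8418,-0.9898,2.8989)
cmd 3: set ℓ=3.7822 → (κ,φ,ℓ)=(0.2575,229.62°,3.7822) → tip=(-1.1018,-1.2955,3.2120)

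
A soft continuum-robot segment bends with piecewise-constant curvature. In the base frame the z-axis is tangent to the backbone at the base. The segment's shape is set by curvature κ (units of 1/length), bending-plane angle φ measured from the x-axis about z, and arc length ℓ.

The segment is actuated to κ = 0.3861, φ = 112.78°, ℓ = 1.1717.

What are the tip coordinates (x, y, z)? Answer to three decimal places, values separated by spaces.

θ = κ·ℓ = 0.3861 × 1.1717 = 0.45239 rad
ρ = (1 − cos θ)/κ = (1 − 0.89940)/0.3861 = 0.26055
z = sin θ / κ = 0.43712/0.3861 = 1.13214
x = ρ cos φ = 0.26055 × cos(112.78°) = -0.10088
y = ρ sin φ = 0.26055 × sin(112.78°) = 0.24022

-0.101 0.240 1.132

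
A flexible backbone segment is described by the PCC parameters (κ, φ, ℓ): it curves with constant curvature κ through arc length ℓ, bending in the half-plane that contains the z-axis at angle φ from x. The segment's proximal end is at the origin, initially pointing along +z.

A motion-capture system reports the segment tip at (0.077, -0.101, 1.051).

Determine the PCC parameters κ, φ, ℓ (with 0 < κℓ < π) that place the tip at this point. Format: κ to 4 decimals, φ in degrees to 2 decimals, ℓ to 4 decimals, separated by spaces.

ρ = √(x²+y²) = √(0.077² + -0.101²) = 0.12700
φ = atan2(y, x) mod 360° = atan2(-0.101, 0.077) = 307.3210°
|p|² = ρ² + z² = 0.12700² + 1.051² = 1.12073
κ = 2ρ / |p|² = 2×0.12700 / 1.12073 = 0.22664
θ = 2·atan2(ρ, z) = 2·atan2(0.12700, 1.051) = 0.24052 rad
ℓ = θ/κ = 0.24052/0.22664 = 1.06120

0.2266 307.32 1.0612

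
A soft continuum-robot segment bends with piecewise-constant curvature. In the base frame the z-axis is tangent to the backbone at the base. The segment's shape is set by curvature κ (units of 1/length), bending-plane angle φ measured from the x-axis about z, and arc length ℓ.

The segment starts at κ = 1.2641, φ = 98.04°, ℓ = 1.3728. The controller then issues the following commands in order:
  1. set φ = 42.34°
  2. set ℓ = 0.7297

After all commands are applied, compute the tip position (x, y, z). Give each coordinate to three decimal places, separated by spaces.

initial: κ=1.2641, φ=98.04°, ℓ=1.3728
cmd 1: set φ=42.34° → (κ,φ,ℓ)=(1.2641,42.34°,1.3728) → tip=(0.6805,0.6201,0.7804)
cmd 2: set ℓ=0.7297 → (κ,φ,ℓ)=(1.2641,42.34°,0.7297) → tip=(0.2316,0.2110,0.6305)

0.232 0.211 0.631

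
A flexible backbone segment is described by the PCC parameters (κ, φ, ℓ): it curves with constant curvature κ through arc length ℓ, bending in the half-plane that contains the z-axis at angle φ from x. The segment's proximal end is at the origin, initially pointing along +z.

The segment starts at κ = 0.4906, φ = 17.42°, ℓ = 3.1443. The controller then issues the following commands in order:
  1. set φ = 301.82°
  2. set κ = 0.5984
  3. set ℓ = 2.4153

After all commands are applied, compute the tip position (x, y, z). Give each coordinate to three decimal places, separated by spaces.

initial: κ=0.4906, φ=17.42°, ℓ=3.1443
cmd 1: set φ=301.82° → (κ,φ,ℓ)=(0.4906,301.82°,3.1443) → tip=(1.0444,-1.6831,2.0375)
cmd 2: set κ=0.5984 → (κ,φ,ℓ)=(0.5984,301.82°,3.1443) → tip=(1.1505,-1.8542,1.5911)
cmd 3: set ℓ=2.4153 → (κ,φ,ℓ)=(0.5984,301.82°,2.4153) → tip=(0.7708,-1.2423,1.6580)

0.771 -1.242 1.658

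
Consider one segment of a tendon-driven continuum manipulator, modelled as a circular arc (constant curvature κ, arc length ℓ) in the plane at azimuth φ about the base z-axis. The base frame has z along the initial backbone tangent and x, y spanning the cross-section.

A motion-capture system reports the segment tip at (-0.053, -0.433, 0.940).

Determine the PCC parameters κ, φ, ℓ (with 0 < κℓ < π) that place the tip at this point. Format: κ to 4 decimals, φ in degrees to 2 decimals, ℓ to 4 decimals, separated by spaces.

ρ = √(x²+y²) = √(-0.053² + -0.433²) = 0.43623
φ = atan2(y, x) mod 360° = atan2(-0.433, -0.053) = 263.0216°
|p|² = ρ² + z² = 0.43623² + 0.940² = 1.07390
κ = 2ρ / |p|² = 2×0.43623 / 1.07390 = 0.81243
θ = 2·atan2(ρ, z) = 2·atan2(0.43623, 0.940) = 0.86900 rad
ℓ = θ/κ = 0.86900/0.81243 = 1.06963

0.8124 263.02 1.0696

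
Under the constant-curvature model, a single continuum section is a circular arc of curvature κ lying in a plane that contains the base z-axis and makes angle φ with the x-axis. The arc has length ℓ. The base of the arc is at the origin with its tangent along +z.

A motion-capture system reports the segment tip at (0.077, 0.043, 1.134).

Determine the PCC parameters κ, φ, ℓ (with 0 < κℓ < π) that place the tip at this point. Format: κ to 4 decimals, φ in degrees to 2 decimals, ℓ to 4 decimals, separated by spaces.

0.1363 29.18 1.1386

ρ = √(x²+y²) = √(0.077² + 0.043²) = 0.08819
φ = atan2(y, x) mod 360° = atan2(0.043, 0.077) = 29.1808°
|p|² = ρ² + z² = 0.08819² + 1.134² = 1.29373
κ = 2ρ / |p|² = 2×0.08819 / 1.29373 = 0.13634
θ = 2·atan2(ρ, z) = 2·atan2(0.08819, 1.134) = 0.15523 rad
ℓ = θ/κ = 0.15523/0.13634 = 1.13857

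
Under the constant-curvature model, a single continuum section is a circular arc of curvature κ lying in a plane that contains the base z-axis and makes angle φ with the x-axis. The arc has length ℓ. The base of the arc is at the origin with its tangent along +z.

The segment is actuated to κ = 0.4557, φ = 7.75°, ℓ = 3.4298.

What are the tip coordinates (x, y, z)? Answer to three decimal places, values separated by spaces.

2.157 0.294 2.194

θ = κ·ℓ = 0.4557 × 3.4298 = 1.56296 rad
ρ = (1 − cos θ)/κ = (1 − 0.00784)/0.4557 = 2.17723
z = sin θ / κ = 0.99997/0.4557 = 2.19436
x = ρ cos φ = 2.17723 × cos(7.75°) = 2.15734
y = ρ sin φ = 2.17723 × sin(7.75°) = 0.29360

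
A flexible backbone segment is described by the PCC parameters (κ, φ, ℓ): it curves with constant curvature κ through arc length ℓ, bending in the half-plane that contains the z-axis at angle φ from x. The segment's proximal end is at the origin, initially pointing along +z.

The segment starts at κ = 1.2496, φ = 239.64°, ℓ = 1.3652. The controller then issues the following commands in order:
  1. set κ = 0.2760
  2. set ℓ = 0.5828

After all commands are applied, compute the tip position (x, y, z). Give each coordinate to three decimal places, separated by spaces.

-0.024 -0.040 0.580

initial: κ=1.2496, φ=239.64°, ℓ=1.3652
cmd 1: set κ=0.2760 → (κ,φ,ℓ)=(0.2760,239.64°,1.3652) → tip=(-0.1285,-0.2193,1.3331)
cmd 2: set ℓ=0.5828 → (κ,φ,ℓ)=(0.2760,239.64°,0.5828) → tip=(-0.0236,-0.0404,0.5803)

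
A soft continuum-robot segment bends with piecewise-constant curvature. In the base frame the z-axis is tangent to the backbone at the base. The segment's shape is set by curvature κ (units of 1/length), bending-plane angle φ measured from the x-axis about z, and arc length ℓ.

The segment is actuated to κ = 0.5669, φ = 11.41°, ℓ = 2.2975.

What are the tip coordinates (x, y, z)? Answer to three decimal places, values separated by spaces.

1.271 0.256 1.701

θ = κ·ℓ = 0.5669 × 2.2975 = 1.30245 rad
ρ = (1 − cos θ)/κ = (1 − 0.26513)/0.5669 = 1.29629
z = sin θ / κ = 0.96421/0.5669 = 1.70085
x = ρ cos φ = 1.29629 × cos(11.41°) = 1.27067
y = ρ sin φ = 1.29629 × sin(11.41°) = 0.25644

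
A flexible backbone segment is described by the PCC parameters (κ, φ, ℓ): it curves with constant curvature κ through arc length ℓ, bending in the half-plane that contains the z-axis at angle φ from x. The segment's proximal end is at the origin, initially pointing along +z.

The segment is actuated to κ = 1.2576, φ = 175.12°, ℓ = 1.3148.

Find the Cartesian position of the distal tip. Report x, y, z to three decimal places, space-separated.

-0.858 0.073 0.792

θ = κ·ℓ = 1.2576 × 1.3148 = 1.65349 rad
ρ = (1 − cos θ)/κ = (1 − -0.08260)/1.2576 = 0.86085
z = sin θ / κ = 0.99658/1.2576 = 0.79245
x = ρ cos φ = 0.86085 × cos(175.12°) = -0.85773
y = ρ sin φ = 0.86085 × sin(175.12°) = 0.07323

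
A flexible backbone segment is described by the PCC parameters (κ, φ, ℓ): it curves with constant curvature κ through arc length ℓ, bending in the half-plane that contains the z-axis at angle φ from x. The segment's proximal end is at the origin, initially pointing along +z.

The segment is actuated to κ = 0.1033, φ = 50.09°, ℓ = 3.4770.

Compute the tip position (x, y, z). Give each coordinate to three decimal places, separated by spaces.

θ = κ·ℓ = 0.1033 × 3.4770 = 0.35917 rad
ρ = (1 − cos θ)/κ = (1 − 0.93619)/0.1033 = 0.61774
z = sin θ / κ = 0.35150/0.1033 = 3.40272
x = ρ cos φ = 0.61774 × cos(50.09°) = 0.39633
y = ρ sin φ = 0.61774 × sin(50.09°) = 0.47384

0.396 0.474 3.403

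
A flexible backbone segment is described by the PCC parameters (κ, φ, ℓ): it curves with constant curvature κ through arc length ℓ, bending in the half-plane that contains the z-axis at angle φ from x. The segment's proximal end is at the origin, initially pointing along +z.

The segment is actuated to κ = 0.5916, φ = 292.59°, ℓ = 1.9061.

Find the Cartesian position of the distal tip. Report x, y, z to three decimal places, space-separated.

θ = κ·ℓ = 0.5916 × 1.9061 = 1.12765 rad
ρ = (1 − cos θ)/κ = (1 − 0.42879)/0.5916 = 0.96554
z = sin θ / κ = 0.90341/0.5916 = 1.52706
x = ρ cos φ = 0.96554 × cos(292.59°) = 0.37090
y = ρ sin φ = 0.96554 × sin(292.59°) = -0.89146

0.371 -0.891 1.527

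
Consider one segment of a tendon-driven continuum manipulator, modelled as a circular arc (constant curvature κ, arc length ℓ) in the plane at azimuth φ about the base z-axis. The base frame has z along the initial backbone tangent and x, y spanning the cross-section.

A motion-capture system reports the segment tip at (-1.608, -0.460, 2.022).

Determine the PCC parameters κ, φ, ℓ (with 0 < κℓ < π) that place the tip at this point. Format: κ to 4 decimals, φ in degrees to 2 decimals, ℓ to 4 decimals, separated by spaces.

ρ = √(x²+y²) = √(-1.608² + -0.460²) = 1.67250
φ = atan2(y, x) mod 360° = atan2(-0.460, -1.608) = 195.9642°
|p|² = ρ² + z² = 1.67250² + 2.022² = 6.88575
κ = 2ρ / |p|² = 2×1.67250 / 6.88575 = 0.48579
θ = 2·atan2(ρ, z) = 2·atan2(1.67250, 2.022) = 1.38216 rad
ℓ = θ/κ = 1.38216/0.48579 = 2.84520

0.4858 195.96 2.8452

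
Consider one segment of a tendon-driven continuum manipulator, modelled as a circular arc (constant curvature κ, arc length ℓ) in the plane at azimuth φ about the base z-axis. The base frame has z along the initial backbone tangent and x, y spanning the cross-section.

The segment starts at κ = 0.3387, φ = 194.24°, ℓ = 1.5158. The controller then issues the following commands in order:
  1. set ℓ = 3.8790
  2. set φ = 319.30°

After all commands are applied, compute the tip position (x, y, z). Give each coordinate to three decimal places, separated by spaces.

1.669 -1.436 2.856

initial: κ=0.3387, φ=194.24°, ℓ=1.5158
cmd 1: set ℓ=3.8790 → (κ,φ,ℓ)=(0.3387,194.24°,3.8790) → tip=(-2.1344,-0.5417,2.8555)
cmd 2: set φ=319.30° → (κ,φ,ℓ)=(0.3387,319.30°,3.8790) → tip=(1.6695,-1.4360,2.8555)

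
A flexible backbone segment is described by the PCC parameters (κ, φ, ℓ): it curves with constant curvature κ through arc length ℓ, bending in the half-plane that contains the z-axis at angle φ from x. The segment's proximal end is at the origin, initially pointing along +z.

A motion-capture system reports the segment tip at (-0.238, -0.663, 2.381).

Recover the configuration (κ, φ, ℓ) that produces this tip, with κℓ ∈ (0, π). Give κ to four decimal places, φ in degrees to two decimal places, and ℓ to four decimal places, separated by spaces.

ρ = √(x²+y²) = √(-0.238² + -0.663²) = 0.70442
φ = atan2(y, x) mod 360° = atan2(-0.663, -0.238) = 250.2532°
|p|² = ρ² + z² = 0.70442² + 2.381² = 6.16537
κ = 2ρ / |p|² = 2×0.70442 / 6.16537 = 0.22851
θ = 2·atan2(ρ, z) = 2·atan2(0.70442, 2.381) = 0.57529 rad
ℓ = θ/κ = 0.57529/0.22851 = 2.51759

0.2285 250.25 2.5176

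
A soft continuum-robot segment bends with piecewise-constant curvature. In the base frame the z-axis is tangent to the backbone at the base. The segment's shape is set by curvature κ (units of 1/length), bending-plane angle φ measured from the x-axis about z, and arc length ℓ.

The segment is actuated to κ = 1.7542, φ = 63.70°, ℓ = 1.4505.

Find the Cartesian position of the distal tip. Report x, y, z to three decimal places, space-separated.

0.461 0.934 0.321

θ = κ·ℓ = 1.7542 × 1.4505 = 2.54447 rad
ρ = (1 − cos θ)/κ = (1 − -0.82696)/1.7542 = 1.04147
z = sin θ / κ = 0.56227/1.7542 = 0.32053
x = ρ cos φ = 1.04147 × cos(63.70°) = 0.46145
y = ρ sin φ = 1.04147 × sin(63.70°) = 0.93367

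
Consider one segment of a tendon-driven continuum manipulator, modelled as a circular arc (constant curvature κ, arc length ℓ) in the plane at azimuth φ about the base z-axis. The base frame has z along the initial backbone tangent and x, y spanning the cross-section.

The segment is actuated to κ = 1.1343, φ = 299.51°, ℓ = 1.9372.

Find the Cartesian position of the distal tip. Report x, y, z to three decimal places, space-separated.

0.689 -1.217 0.714

θ = κ·ℓ = 1.1343 × 1.9372 = 2.19737 rad
ρ = (1 − cos θ)/κ = (1 − -0.58637)/1.1343 = 1.39854
z = sin θ / κ = 0.81004/1.1343 = 0.71414
x = ρ cos φ = 1.39854 × cos(299.51°) = 0.68889
y = ρ sin φ = 1.39854 × sin(299.51°) = -1.21711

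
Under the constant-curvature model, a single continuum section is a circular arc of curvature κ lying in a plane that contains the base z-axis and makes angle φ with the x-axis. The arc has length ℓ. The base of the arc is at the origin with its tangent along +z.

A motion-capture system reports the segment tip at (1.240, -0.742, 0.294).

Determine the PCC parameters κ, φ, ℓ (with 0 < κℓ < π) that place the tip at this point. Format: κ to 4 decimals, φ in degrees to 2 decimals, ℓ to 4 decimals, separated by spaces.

1.3290 329.10 2.0618

ρ = √(x²+y²) = √(1.240² + -0.742²) = 1.44505
φ = atan2(y, x) mod 360° = atan2(-0.742, 1.240) = 329.1042°
|p|² = ρ² + z² = 1.44505² + 0.294² = 2.17460
κ = 2ρ / |p|² = 2×1.44505 / 2.17460 = 1.32902
θ = 2·atan2(ρ, z) = 2·atan2(1.44505, 0.294) = 2.74016 rad
ℓ = θ/κ = 2.74016/1.32902 = 2.06179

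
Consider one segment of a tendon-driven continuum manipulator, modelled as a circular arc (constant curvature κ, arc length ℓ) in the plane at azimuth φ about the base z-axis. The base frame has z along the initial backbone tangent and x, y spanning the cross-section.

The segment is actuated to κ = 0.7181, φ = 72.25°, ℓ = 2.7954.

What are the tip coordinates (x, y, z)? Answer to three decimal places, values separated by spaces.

0.604 1.887 1.262

θ = κ·ℓ = 0.7181 × 2.7954 = 2.00738 rad
ρ = (1 − cos θ)/κ = (1 − -0.42284)/0.7181 = 1.98140
z = sin θ / κ = 0.90620/0.7181 = 1.26195
x = ρ cos φ = 1.98140 × cos(72.25°) = 0.60406
y = ρ sin φ = 1.98140 × sin(72.25°) = 1.88708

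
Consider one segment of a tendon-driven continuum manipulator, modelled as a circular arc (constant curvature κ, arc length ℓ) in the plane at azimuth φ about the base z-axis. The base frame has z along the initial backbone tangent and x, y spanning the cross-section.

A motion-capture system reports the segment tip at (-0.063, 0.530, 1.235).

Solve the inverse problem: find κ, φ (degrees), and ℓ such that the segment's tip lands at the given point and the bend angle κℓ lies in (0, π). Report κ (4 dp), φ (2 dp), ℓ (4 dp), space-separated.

ρ = √(x²+y²) = √(-0.063² + 0.530²) = 0.53373
φ = atan2(y, x) mod 360° = atan2(0.530, -0.063) = 96.7788°
|p|² = ρ² + z² = 0.53373² + 1.235² = 1.81009
κ = 2ρ / |p|² = 2×0.53373 / 1.81009 = 0.58973
θ = 2·atan2(ρ, z) = 2·atan2(0.53373, 1.235) = 0.81586 rad
ℓ = θ/κ = 0.81586/0.58973 = 1.38345

0.5897 96.78 1.3834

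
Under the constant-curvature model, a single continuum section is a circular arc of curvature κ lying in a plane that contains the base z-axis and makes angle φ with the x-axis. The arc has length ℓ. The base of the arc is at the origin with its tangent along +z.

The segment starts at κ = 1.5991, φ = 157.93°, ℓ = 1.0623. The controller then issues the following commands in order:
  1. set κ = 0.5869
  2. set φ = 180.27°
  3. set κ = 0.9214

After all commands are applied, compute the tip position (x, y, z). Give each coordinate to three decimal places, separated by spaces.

-0.480 -0.002 0.901

initial: κ=1.5991, φ=157.93°, ℓ=1.0623
cmd 1: set κ=0.5869 → (κ,φ,ℓ)=(0.5869,157.93°,1.0623) → tip=(-0.2971,0.1204,0.9948)
cmd 2: set φ=180.27° → (κ,φ,ℓ)=(0.5869,180.27°,1.0623) → tip=(-0.3206,-0.0015,0.9948)
cmd 3: set κ=0.9214 → (κ,φ,ℓ)=(0.9214,180.27°,1.0623) → tip=(-0.4797,-0.0023,0.9006)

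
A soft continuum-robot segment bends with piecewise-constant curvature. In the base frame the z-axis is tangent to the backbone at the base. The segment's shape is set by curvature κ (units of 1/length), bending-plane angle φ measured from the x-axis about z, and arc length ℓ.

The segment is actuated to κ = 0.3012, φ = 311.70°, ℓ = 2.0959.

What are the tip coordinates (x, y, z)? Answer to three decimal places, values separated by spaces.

θ = κ·ℓ = 0.3012 × 2.0959 = 0.63129 rad
ρ = (1 − cos θ)/κ = (1 − 0.80727)/0.3012 = 0.63987
z = sin θ / κ = 0.59018/0.3012 = 1.95944
x = ρ cos φ = 0.63987 × cos(311.70°) = 0.42566
y = ρ sin φ = 0.63987 × sin(311.70°) = -0.47775

0.426 -0.478 1.959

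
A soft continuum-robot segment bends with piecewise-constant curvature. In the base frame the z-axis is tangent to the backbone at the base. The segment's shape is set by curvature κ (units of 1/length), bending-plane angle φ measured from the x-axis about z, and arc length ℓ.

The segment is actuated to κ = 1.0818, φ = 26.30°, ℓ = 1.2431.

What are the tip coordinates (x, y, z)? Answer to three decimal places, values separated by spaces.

0.643 0.318 0.901

θ = κ·ℓ = 1.0818 × 1.2431 = 1.34479 rad
ρ = (1 − cos θ)/κ = (1 − 0.22409)/1.0818 = 0.71724
z = sin θ / κ = 0.97457/1.0818 = 0.90088
x = ρ cos φ = 0.71724 × cos(26.30°) = 0.64299
y = ρ sin φ = 0.71724 × sin(26.30°) = 0.31779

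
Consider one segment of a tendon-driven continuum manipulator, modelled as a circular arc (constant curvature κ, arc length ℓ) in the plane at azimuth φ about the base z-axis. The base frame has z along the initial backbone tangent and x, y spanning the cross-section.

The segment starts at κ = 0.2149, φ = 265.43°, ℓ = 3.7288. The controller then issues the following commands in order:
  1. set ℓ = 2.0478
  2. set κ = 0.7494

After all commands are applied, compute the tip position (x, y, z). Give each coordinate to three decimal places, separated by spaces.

-0.102 -1.282 1.334

initial: κ=0.2149, φ=265.43°, ℓ=3.7288
cmd 1: set ℓ=2.0478 → (κ,φ,ℓ)=(0.2149,265.43°,2.0478) → tip=(-0.0353,-0.4420,1.9823)
cmd 2: set κ=0.7494 → (κ,φ,ℓ)=(0.7494,265.43°,2.0478) → tip=(-0.1025,-1.2821,1.3335)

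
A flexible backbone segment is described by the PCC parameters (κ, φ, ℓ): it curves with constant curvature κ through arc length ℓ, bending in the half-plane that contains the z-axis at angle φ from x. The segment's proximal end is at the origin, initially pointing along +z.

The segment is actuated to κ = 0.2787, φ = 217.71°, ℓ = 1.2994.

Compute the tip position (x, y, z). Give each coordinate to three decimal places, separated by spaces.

θ = κ·ℓ = 0.2787 × 1.2994 = 0.36214 rad
ρ = (1 − cos θ)/κ = (1 − 0.93514)/0.2787 = 0.23272
z = sin θ / κ = 0.35428/0.2787 = 1.27118
x = ρ cos φ = 0.23272 × cos(217.71°) = -0.18411
y = ρ sin φ = 0.23272 × sin(217.71°) = -0.14235

-0.184 -0.142 1.271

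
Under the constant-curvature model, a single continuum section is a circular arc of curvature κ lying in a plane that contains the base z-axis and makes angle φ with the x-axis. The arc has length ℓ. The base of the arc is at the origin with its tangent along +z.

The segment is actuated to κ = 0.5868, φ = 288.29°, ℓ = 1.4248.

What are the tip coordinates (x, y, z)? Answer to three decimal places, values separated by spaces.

θ = κ·ℓ = 0.5868 × 1.4248 = 0.83607 rad
ρ = (1 − cos θ)/κ = (1 − 0.67038)/0.5868 = 0.56172
z = sin θ / κ = 0.74202/0.5868 = 1.26451
x = ρ cos φ = 0.56172 × cos(288.29°) = 0.17628
y = ρ sin φ = 0.56172 × sin(288.29°) = -0.53334

0.176 -0.533 1.265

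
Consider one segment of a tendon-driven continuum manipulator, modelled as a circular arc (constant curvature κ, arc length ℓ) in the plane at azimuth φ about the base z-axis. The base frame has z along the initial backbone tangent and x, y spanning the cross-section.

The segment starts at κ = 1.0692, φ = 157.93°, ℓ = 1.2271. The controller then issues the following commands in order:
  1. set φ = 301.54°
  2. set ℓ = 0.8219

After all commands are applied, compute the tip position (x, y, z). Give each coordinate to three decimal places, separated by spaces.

0.177 -0.288 0.720

initial: κ=1.0692, φ=157.93°, ℓ=1.2271
cmd 1: set φ=301.54° → (κ,φ,ℓ)=(1.0692,301.54°,1.2271) → tip=(0.3640,-0.5931,0.9041)
cmd 2: set ℓ=0.8219 → (κ,φ,ℓ)=(1.0692,301.54°,0.8219) → tip=(0.1771,-0.2885,0.7201)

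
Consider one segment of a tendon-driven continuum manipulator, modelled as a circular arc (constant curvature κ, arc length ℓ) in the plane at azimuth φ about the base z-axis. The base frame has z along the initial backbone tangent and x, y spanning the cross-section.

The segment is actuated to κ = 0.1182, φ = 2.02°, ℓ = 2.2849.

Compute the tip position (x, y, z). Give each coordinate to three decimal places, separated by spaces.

0.306 0.011 2.257

θ = κ·ℓ = 0.1182 × 2.2849 = 0.27008 rad
ρ = (1 − cos θ)/κ = (1 − 0.96375)/0.1182 = 0.30668
z = sin θ / κ = 0.26680/0.1182 = 2.25722
x = ρ cos φ = 0.30668 × cos(2.02°) = 0.30649
y = ρ sin φ = 0.30668 × sin(2.02°) = 0.01081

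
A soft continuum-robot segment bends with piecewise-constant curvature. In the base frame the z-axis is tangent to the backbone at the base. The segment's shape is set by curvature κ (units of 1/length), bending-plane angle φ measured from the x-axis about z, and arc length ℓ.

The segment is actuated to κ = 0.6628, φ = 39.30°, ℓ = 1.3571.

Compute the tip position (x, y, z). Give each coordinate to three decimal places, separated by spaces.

0.441 0.361 1.181

θ = κ·ℓ = 0.6628 × 1.3571 = 0.89949 rad
ρ = (1 − cos θ)/κ = (1 − 0.62201)/0.6628 = 0.57029
z = sin θ / κ = 0.78301/0.6628 = 1.18136
x = ρ cos φ = 0.57029 × cos(39.30°) = 0.44131
y = ρ sin φ = 0.57029 × sin(39.30°) = 0.36121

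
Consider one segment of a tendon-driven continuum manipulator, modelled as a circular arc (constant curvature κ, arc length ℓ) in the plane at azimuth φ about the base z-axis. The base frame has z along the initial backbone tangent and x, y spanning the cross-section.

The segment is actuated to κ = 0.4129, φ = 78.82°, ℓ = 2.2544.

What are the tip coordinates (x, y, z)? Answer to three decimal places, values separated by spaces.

0.189 0.957 1.943

θ = κ·ℓ = 0.4129 × 2.2544 = 0.93084 rad
ρ = (1 − cos θ)/κ = (1 − 0.59716)/0.4129 = 0.97564
z = sin θ / κ = 0.80212/0.4129 = 1.94266
x = ρ cos φ = 0.97564 × cos(78.82°) = 0.18917
y = ρ sin φ = 0.97564 × sin(78.82°) = 0.95712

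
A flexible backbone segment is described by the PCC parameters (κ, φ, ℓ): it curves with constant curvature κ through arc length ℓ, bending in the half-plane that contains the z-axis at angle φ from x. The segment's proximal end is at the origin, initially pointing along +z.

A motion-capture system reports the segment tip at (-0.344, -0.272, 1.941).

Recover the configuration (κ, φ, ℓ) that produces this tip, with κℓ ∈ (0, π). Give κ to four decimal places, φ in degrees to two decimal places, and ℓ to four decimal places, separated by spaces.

0.2215 218.33 2.0064

ρ = √(x²+y²) = √(-0.344² + -0.272²) = 0.43854
φ = atan2(y, x) mod 360° = atan2(-0.272, -0.344) = 218.3333°
|p|² = ρ² + z² = 0.43854² + 1.941² = 3.95980
κ = 2ρ / |p|² = 2×0.43854 / 3.95980 = 0.22150
θ = 2·atan2(ρ, z) = 2·atan2(0.43854, 1.941) = 0.44441 rad
ℓ = θ/κ = 0.44441/0.22150 = 2.00640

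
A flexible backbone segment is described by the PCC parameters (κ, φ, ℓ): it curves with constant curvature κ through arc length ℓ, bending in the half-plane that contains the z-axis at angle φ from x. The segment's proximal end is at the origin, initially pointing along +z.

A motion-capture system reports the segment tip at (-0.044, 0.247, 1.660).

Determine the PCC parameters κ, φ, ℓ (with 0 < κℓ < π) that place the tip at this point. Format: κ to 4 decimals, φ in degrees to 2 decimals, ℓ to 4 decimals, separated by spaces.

ρ = √(x²+y²) = √(-0.044² + 0.247²) = 0.25089
φ = atan2(y, x) mod 360° = atan2(0.247, -0.044) = 100.1006°
|p|² = ρ² + z² = 0.25089² + 1.660² = 2.81854
κ = 2ρ / |p|² = 2×0.25089 / 2.81854 = 0.17803
θ = 2·atan2(ρ, z) = 2·atan2(0.25089, 1.660) = 0.30000 rad
ℓ = θ/κ = 0.30000/0.17803 = 1.68516

0.1780 100.10 1.6852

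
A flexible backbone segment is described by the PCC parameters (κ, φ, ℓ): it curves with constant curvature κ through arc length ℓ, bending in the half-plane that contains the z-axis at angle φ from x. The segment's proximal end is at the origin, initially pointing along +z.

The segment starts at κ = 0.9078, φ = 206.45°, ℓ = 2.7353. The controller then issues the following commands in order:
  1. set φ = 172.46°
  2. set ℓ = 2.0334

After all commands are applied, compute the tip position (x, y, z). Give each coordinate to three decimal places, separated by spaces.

initial: κ=0.9078, φ=206.45°, ℓ=2.7353
cmd 1: set φ=172.46° → (κ,φ,ℓ)=(0.9078,172.46°,2.7353) → tip=(-1.9558,0.2589,0.6741)
cmd 2: set ℓ=2.0334 → (κ,φ,ℓ)=(0.9078,172.46°,2.0334) → tip=(-1.3887,0.1838,1.0601)

-1.389 0.184 1.060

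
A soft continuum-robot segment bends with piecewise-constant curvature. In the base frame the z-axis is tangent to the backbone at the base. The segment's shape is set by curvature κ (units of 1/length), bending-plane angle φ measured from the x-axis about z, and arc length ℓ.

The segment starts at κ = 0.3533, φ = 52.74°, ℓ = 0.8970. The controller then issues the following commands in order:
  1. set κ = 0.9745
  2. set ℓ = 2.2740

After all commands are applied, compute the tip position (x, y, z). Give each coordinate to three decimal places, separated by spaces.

initial: κ=0.3533, φ=52.74°, ℓ=0.8970
cmd 1: set κ=0.9745 → (κ,φ,ℓ)=(0.9745,52.74°,0.8970) → tip=(0.2226,0.2927,0.7871)
cmd 2: set ℓ=2.2740 → (κ,φ,ℓ)=(0.9745,52.74°,2.2740) → tip=(0.9949,1.3079,0.8199)

0.995 1.308 0.820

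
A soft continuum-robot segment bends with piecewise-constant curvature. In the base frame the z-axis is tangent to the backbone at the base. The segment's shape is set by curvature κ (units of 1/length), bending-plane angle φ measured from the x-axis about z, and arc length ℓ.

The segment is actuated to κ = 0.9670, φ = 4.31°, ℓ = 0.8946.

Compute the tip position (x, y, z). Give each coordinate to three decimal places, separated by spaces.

θ = κ·ℓ = 0.9670 × 0.8946 = 0.86508 rad
ρ = (1 − cos θ)/κ = (1 − 0.64858)/0.9670 = 0.36341
z = sin θ / κ = 0.76115/0.9670 = 0.78712
x = ρ cos φ = 0.36341 × cos(4.31°) = 0.36238
y = ρ sin φ = 0.36341 × sin(4.31°) = 0.02731

0.362 0.027 0.787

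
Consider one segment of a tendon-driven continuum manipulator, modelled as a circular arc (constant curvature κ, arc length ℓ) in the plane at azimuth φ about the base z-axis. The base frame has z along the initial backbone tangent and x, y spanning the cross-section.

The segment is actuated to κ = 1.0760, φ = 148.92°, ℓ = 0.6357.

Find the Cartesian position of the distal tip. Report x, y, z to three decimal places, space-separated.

-0.179 0.108 0.587

θ = κ·ℓ = 1.0760 × 0.6357 = 0.68401 rad
ρ = (1 − cos θ)/κ = (1 − 0.77504)/1.0760 = 0.20907
z = sin θ / κ = 0.63191/1.0760 = 0.58728
x = ρ cos φ = 0.20907 × cos(148.92°) = -0.17906
y = ρ sin φ = 0.20907 × sin(148.92°) = 0.10793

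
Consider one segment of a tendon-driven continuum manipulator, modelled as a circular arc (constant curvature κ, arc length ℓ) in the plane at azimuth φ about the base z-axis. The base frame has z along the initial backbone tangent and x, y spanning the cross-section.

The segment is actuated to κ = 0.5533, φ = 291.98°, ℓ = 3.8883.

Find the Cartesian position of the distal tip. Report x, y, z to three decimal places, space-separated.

θ = κ·ℓ = 0.5533 × 3.8883 = 2.15140 rad
ρ = (1 − cos θ)/κ = (1 − -0.54853)/0.5533 = 2.79871
z = sin θ / κ = 0.83613/0.5533 = 1.51118
x = ρ cos φ = 2.79871 × cos(291.98°) = 1.04751
y = ρ sin φ = 2.79871 × sin(291.98°) = -2.59528

1.048 -2.595 1.511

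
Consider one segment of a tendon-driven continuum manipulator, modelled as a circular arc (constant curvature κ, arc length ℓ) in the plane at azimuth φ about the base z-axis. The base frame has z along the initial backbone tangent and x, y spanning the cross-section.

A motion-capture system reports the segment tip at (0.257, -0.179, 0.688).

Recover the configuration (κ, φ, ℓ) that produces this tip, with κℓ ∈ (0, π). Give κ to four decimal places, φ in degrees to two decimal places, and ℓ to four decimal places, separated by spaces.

1.0962 325.14 0.7794

ρ = √(x²+y²) = √(0.257² + -0.179²) = 0.31319
φ = atan2(y, x) mod 360° = atan2(-0.179, 0.257) = 325.1429°
|p|² = ρ² + z² = 0.31319² + 0.688² = 0.57143
κ = 2ρ / |p|² = 2×0.31319 / 0.57143 = 1.09617
θ = 2·atan2(ρ, z) = 2·atan2(0.31319, 0.688) = 0.85438 rad
ℓ = θ/κ = 0.85438/1.09617 = 0.77942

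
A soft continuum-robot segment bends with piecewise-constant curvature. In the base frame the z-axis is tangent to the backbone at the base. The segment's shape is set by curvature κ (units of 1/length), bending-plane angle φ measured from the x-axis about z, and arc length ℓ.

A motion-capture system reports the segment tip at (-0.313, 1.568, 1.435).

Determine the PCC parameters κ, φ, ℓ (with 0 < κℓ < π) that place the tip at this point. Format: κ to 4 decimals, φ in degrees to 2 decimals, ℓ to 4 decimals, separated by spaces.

0.6928 101.29 2.4231

ρ = √(x²+y²) = √(-0.313² + 1.568²) = 1.59893
φ = atan2(y, x) mod 360° = atan2(1.568, -0.313) = 101.2888°
|p|² = ρ² + z² = 1.59893² + 1.435² = 4.61582
κ = 2ρ / |p|² = 2×1.59893 / 4.61582 = 0.69281
θ = 2·atan2(ρ, z) = 2·atan2(1.59893, 1.435) = 1.67876 rad
ℓ = θ/κ = 1.67876/0.69281 = 2.42313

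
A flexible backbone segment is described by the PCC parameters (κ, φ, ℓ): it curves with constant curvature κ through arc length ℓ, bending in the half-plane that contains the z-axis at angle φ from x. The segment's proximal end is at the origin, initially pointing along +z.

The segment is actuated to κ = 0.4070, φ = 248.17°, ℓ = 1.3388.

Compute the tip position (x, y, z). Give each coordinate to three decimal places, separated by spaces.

-0.132 -0.330 1.274

θ = κ·ℓ = 0.4070 × 1.3388 = 0.54489 rad
ρ = (1 − cos θ)/κ = (1 − 0.85518)/0.4070 = 0.35581
z = sin θ / κ = 0.51833/0.4070 = 1.27353
x = ρ cos φ = 0.35581 × cos(248.17°) = -0.13231
y = ρ sin φ = 0.35581 × sin(248.17°) = -0.33030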